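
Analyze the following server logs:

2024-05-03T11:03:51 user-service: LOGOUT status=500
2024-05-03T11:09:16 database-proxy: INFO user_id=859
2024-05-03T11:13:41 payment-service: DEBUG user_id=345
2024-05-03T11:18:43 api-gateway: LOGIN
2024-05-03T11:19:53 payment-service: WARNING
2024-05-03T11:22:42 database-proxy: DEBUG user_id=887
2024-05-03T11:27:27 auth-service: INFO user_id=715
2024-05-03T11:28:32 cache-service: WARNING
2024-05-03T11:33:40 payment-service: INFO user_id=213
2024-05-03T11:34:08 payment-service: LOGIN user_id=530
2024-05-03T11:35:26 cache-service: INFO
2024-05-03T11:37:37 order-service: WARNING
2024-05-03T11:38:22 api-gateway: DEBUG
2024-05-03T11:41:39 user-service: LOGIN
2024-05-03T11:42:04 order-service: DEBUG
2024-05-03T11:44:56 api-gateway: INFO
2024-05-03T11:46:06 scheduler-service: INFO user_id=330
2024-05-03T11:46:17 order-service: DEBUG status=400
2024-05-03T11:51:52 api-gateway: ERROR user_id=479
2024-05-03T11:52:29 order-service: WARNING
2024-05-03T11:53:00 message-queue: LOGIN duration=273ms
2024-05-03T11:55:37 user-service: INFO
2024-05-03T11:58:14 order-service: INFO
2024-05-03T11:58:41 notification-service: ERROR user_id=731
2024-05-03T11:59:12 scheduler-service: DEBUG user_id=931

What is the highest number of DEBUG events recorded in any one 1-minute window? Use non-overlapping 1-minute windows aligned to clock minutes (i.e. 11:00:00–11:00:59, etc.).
1

To find the burst window:

1. Divide the log period into non-overlapping 1-minute windows starting at 11:00
2. Count DEBUG events in each window
3. Find the window with maximum count
4. Maximum events in a window: 1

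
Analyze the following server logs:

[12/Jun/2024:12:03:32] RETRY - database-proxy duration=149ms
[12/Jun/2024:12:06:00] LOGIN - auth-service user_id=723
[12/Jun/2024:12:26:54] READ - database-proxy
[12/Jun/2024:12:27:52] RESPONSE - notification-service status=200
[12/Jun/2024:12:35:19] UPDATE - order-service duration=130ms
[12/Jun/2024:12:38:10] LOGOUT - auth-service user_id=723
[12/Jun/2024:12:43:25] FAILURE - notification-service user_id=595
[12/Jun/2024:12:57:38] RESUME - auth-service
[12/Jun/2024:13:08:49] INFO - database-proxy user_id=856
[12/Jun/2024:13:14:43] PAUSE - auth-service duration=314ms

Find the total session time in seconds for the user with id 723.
1930

To calculate session duration:

1. Find LOGIN event for user_id=723: 12/Jun/2024:12:06:00
2. Find LOGOUT event for user_id=723: 12/Jun/2024:12:38:10
3. Session duration: 12/Jun/2024:12:38:10 - 12/Jun/2024:12:06:00 = 1930 seconds (32 minutes)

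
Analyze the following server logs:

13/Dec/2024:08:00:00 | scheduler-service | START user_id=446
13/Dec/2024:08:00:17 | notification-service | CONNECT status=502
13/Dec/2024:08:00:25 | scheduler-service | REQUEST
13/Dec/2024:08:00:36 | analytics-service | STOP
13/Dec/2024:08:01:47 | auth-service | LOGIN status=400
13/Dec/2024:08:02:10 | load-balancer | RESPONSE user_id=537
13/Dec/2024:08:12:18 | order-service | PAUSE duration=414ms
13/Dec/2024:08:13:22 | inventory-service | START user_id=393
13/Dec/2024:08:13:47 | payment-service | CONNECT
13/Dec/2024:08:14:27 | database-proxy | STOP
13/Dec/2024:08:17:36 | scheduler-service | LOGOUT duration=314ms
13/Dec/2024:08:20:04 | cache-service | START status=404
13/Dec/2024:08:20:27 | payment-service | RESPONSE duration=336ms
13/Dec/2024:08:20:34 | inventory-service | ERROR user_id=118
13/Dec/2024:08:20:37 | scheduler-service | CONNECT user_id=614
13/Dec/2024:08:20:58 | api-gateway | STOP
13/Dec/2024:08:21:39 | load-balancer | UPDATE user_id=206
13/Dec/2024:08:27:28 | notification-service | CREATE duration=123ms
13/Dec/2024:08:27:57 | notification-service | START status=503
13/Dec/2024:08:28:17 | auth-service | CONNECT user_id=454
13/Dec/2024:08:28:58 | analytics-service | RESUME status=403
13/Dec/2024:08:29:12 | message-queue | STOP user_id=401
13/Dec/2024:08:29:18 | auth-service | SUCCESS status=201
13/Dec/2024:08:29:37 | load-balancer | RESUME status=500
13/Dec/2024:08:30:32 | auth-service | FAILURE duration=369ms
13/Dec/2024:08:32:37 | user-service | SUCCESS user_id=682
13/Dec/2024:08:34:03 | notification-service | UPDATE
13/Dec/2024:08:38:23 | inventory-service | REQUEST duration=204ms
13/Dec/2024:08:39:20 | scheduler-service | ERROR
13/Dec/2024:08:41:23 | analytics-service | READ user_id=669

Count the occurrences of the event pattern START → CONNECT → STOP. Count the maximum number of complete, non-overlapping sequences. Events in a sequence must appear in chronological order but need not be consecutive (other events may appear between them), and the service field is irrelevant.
4

To count sequences:

1. Look for pattern: START → CONNECT → STOP
2. Greedily scan the log in chronological order, matching each sequence element in turn (ignoring service)
3. Each time the full pattern completes, increment the count and restart matching from the next event
4. Complete non-overlapping sequences found: 4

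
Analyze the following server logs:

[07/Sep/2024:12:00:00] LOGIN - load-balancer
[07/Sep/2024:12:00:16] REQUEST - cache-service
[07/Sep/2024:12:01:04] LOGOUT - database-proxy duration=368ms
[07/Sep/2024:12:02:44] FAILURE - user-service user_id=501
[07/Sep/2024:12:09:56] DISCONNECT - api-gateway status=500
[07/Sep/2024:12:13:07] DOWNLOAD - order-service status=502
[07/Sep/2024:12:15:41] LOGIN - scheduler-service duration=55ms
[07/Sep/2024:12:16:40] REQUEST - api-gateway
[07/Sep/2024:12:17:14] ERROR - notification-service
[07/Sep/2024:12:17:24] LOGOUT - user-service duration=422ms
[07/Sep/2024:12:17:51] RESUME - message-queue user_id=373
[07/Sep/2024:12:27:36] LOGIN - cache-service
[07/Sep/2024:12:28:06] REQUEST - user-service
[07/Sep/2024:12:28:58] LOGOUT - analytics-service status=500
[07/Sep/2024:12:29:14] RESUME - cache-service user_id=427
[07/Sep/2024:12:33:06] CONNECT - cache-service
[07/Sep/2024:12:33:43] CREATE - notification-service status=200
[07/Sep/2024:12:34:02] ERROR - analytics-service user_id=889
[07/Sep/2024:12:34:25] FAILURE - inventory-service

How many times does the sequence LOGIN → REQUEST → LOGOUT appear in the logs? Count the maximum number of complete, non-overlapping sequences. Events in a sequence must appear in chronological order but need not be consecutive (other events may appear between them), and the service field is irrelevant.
3

To count sequences:

1. Look for pattern: LOGIN → REQUEST → LOGOUT
2. Greedily scan the log in chronological order, matching each sequence element in turn (ignoring service)
3. Each time the full pattern completes, increment the count and restart matching from the next event
4. Complete non-overlapping sequences found: 3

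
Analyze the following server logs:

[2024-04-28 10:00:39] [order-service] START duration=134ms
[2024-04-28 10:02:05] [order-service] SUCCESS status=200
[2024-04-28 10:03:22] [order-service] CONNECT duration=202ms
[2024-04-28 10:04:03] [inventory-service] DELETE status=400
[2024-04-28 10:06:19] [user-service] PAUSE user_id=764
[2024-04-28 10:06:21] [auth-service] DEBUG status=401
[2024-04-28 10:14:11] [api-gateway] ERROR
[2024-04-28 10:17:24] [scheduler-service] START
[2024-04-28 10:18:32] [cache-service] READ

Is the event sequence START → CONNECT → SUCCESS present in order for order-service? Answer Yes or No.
No

To verify sequence order:

1. Find all events in sequence START → CONNECT → SUCCESS for order-service
2. Extract their timestamps
3. Check if timestamps are in ascending order
4. Result: No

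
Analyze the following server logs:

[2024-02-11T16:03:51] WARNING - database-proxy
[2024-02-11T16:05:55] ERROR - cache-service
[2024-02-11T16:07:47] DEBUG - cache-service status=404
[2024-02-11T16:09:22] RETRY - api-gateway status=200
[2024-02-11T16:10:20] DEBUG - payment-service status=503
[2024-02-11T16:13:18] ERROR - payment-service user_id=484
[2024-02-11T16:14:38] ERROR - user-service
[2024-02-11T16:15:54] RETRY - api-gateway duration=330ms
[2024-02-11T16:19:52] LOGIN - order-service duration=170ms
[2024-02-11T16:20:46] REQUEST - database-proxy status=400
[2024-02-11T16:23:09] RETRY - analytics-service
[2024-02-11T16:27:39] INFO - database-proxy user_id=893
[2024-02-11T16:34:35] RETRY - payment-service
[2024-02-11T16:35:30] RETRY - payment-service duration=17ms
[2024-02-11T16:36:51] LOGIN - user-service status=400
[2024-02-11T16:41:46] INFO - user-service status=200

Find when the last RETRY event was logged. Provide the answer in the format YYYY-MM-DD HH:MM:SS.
2024-02-11 16:35:30

To find the last event:

1. Filter for all RETRY events
2. Sort by timestamp
3. Select the last one
4. Timestamp: 2024-02-11 16:35:30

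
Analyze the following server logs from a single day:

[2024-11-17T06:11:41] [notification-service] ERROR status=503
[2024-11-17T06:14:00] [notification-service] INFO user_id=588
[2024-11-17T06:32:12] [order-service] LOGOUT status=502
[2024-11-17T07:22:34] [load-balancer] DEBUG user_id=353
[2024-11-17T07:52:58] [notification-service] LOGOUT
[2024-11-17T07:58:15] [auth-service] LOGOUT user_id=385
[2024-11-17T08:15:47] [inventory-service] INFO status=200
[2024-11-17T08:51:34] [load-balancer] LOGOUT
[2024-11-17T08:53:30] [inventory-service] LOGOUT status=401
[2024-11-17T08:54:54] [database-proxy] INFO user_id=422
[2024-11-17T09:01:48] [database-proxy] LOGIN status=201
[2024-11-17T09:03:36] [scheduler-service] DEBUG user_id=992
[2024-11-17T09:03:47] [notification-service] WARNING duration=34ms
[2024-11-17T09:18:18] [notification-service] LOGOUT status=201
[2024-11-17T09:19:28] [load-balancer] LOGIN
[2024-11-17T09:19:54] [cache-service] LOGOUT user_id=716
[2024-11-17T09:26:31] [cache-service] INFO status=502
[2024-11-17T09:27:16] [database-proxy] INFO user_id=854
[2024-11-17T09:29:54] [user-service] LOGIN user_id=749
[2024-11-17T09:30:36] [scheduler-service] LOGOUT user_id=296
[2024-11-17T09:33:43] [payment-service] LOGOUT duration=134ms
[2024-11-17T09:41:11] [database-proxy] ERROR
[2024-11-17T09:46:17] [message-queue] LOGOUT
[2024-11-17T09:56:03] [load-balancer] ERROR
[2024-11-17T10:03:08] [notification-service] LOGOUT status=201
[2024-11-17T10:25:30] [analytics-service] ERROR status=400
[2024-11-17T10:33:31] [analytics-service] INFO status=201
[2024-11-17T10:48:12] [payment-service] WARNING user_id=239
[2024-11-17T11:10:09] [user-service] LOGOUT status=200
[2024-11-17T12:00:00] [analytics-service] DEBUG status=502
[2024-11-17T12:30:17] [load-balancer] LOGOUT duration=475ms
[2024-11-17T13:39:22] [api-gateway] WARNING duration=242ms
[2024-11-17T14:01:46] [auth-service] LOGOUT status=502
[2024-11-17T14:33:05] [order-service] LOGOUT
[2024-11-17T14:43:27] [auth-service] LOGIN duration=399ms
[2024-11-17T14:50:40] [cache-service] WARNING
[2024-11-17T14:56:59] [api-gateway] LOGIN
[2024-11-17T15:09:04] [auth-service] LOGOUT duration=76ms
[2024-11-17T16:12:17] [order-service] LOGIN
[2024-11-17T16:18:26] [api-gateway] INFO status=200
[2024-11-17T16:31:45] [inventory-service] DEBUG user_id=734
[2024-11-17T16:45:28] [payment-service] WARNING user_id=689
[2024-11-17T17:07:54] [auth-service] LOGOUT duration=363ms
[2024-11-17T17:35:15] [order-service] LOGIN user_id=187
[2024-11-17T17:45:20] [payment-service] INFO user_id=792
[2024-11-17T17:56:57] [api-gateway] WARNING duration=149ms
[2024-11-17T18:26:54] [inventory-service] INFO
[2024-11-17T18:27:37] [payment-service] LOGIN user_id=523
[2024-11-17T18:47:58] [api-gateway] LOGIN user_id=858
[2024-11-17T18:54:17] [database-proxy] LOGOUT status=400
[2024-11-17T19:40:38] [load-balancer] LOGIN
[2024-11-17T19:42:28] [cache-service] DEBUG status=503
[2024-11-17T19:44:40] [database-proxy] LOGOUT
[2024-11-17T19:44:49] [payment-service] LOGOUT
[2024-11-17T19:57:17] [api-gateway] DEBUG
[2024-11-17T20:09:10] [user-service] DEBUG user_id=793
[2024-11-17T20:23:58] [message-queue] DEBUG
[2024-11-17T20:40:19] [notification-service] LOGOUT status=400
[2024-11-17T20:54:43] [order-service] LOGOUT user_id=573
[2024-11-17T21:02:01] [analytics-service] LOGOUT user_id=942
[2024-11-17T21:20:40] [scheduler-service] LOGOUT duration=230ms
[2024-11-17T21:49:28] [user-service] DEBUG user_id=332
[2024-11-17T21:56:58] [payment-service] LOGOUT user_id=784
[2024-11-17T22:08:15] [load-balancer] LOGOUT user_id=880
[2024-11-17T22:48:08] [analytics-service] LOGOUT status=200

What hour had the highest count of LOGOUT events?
9

To find the peak hour:

1. Group all LOGOUT events by hour
2. Count events in each hour
3. Find hour with maximum count
4. Peak hour: 9 (with 5 events)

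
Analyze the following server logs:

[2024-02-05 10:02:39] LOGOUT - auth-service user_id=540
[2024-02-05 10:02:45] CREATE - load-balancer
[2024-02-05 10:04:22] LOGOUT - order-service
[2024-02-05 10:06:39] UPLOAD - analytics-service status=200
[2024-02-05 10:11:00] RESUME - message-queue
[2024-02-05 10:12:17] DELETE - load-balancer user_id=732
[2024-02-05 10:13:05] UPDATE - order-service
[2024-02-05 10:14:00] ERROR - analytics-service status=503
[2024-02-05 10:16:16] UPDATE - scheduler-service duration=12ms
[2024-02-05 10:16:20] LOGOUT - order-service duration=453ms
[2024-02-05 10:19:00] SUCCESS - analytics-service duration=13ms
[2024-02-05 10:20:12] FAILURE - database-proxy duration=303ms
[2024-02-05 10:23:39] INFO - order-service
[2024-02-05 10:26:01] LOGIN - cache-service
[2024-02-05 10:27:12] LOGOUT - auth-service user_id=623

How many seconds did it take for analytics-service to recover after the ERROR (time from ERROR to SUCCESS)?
300

To calculate recovery time:

1. Find ERROR event for analytics-service: 2024-02-05 10:14:00
2. Find next SUCCESS event for analytics-service: 2024-02-05 10:19:00
3. Recovery time: 2024-02-05 10:19:00 - 2024-02-05 10:14:00 = 300 seconds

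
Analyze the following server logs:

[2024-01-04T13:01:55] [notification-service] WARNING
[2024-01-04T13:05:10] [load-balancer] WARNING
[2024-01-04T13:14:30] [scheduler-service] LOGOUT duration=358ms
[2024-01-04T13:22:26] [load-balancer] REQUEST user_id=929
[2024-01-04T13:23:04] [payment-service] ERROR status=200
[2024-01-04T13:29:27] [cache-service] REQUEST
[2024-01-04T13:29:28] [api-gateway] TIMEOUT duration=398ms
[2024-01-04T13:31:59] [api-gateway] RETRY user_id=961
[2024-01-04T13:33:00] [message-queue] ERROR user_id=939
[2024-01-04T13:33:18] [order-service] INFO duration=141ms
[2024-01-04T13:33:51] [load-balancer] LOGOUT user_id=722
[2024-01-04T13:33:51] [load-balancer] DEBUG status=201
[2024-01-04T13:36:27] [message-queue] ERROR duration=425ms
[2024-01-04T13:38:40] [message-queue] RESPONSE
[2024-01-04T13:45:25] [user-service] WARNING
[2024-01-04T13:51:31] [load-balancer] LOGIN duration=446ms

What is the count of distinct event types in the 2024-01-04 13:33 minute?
4

To count unique event types:

1. Filter events in the minute starting at 2024-01-04 13:33
2. Extract event types from matching entries
3. Count unique types: 4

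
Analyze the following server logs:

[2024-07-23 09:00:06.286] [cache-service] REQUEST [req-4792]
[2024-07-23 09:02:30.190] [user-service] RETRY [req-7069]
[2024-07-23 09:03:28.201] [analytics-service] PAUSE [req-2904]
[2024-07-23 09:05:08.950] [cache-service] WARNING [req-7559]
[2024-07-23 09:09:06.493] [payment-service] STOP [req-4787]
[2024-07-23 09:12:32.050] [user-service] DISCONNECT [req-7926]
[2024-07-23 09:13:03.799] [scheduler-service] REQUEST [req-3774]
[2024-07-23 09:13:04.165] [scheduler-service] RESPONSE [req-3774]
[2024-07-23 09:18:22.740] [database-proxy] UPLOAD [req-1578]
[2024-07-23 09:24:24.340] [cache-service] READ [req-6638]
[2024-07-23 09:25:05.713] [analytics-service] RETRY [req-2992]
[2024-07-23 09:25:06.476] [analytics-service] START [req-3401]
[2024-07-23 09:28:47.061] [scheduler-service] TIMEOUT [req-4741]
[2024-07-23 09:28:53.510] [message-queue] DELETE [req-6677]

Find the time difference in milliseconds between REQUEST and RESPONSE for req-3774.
366

To calculate latency:

1. Find REQUEST with id req-3774: 2024-07-23 09:13:03.799
2. Find RESPONSE with id req-3774: 2024-07-23 09:13:04.165
3. Latency: 2024-07-23 09:13:04.165 - 2024-07-23 09:13:03.799 = 366ms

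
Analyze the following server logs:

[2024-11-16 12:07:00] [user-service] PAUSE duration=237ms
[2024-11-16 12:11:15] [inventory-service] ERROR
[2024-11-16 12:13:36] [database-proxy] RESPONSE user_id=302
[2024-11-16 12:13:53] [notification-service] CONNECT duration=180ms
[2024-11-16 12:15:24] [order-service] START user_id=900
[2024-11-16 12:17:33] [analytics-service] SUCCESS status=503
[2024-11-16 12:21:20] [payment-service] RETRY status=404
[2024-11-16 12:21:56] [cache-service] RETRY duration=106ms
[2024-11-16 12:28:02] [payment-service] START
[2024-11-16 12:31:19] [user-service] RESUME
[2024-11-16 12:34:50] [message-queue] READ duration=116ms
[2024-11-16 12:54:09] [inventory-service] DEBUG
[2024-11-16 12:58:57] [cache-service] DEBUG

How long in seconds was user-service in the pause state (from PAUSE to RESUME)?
1459

To calculate state duration:

1. Find PAUSE event for user-service: 2024-11-16 12:07:00
2. Find RESUME event for user-service: 2024-11-16 12:31:19
3. Calculate duration: 2024-11-16 12:31:19 - 2024-11-16 12:07:00 = 1459 seconds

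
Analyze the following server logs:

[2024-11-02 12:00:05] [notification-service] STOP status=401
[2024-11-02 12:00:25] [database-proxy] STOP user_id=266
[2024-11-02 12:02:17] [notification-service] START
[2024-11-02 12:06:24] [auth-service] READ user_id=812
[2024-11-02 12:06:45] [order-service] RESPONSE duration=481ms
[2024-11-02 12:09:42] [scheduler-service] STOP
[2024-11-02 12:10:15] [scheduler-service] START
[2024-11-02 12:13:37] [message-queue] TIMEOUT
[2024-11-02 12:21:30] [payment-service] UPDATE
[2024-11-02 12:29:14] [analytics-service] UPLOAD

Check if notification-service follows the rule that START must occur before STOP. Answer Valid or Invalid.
Invalid

To validate ordering:

1. Required order: START → STOP
2. Rule: START must occur before STOP
3. Check actual order of events for notification-service
4. Result: Invalid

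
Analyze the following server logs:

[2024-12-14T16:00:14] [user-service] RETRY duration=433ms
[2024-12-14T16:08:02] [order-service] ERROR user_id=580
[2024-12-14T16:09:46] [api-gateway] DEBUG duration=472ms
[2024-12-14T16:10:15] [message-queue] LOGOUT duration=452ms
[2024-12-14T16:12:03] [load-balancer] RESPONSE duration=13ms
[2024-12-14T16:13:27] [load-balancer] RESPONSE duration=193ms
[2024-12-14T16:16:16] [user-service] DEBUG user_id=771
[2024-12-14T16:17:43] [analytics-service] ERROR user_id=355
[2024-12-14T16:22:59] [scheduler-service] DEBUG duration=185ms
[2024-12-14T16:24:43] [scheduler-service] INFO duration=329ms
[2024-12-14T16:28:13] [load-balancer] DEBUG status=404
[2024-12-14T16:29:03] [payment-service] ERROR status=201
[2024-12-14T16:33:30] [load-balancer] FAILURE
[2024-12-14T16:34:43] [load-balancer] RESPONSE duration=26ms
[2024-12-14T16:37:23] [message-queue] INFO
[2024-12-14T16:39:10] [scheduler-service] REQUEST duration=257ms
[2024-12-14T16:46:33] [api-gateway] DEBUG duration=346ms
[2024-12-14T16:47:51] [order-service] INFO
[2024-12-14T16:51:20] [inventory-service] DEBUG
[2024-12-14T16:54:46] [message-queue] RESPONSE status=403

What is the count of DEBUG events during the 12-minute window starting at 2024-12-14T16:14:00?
2

To count events in the time window:

1. Window boundaries: 2024-12-14T16:14:00 to 2024-12-14T16:26:00
2. Filter for DEBUG events within this window
3. Count matching events: 2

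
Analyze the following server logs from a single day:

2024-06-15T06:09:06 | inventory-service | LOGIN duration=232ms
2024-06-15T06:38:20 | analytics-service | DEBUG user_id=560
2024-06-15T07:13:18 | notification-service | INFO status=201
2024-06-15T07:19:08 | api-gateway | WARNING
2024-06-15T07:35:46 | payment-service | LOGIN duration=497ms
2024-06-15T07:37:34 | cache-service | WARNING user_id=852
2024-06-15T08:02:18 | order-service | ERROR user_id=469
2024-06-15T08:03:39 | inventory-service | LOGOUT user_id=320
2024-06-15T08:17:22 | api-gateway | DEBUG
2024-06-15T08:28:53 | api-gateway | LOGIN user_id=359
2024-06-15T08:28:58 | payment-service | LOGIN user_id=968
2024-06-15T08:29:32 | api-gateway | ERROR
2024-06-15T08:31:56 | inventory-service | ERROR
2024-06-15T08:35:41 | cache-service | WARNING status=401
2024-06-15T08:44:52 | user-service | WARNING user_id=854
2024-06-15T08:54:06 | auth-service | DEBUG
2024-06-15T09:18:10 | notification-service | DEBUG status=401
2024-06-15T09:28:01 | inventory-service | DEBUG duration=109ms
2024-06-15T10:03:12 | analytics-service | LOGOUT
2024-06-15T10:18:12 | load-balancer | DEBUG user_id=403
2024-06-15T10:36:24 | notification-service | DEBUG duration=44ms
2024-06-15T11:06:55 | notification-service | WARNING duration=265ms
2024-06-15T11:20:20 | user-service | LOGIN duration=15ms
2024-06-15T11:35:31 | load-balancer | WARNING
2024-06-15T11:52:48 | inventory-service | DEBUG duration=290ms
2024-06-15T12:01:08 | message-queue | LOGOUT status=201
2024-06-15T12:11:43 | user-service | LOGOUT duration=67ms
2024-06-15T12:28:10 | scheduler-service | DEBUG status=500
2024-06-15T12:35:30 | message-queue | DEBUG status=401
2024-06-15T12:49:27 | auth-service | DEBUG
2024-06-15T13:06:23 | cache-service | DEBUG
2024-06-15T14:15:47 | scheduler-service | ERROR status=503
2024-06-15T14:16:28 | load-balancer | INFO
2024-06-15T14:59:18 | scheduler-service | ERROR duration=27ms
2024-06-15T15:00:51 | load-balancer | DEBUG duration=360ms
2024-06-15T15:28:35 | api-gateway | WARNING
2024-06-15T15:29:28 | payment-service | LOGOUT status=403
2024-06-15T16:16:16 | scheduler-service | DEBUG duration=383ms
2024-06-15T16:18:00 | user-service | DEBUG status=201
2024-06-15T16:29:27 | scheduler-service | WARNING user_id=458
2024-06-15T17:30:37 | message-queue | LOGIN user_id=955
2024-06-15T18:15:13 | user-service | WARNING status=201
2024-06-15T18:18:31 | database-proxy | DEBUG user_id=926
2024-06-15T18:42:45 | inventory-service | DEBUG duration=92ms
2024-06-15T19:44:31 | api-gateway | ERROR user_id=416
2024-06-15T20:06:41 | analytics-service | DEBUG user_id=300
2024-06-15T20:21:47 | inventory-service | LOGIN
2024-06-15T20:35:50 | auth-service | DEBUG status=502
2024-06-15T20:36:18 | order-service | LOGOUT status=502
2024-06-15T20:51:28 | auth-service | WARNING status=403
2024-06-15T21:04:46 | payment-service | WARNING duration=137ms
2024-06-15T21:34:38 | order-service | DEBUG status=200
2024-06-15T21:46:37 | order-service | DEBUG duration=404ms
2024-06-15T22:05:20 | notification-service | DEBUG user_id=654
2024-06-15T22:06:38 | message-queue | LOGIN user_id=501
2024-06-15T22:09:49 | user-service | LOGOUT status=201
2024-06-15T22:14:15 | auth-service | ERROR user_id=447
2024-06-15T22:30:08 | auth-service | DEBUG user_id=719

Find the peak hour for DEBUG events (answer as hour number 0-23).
12

To find the peak hour:

1. Group all DEBUG events by hour
2. Count events in each hour
3. Find hour with maximum count
4. Peak hour: 12 (with 3 events)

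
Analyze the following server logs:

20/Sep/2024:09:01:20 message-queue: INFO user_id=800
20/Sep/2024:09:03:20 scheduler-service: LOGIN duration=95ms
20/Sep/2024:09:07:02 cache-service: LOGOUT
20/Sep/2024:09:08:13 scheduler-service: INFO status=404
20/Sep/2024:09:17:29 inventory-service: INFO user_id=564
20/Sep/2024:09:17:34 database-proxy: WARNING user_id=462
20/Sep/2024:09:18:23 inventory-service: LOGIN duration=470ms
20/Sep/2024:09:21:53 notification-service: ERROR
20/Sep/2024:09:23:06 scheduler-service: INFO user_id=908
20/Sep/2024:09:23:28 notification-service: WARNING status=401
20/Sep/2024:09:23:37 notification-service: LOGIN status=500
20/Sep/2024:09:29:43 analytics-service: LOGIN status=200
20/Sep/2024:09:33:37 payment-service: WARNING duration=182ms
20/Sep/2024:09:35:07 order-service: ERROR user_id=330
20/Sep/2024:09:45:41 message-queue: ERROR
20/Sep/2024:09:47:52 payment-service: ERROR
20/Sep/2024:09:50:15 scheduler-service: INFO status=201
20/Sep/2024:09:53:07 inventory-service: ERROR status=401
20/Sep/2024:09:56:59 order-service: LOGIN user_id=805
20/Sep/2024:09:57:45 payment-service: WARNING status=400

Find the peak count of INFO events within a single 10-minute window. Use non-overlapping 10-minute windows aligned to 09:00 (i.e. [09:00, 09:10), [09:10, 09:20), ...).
2

To find the burst window:

1. Divide the log period into non-overlapping 10-minute windows starting at 09:00
2. Count INFO events in each window
3. Find the window with maximum count
4. Maximum events in a window: 2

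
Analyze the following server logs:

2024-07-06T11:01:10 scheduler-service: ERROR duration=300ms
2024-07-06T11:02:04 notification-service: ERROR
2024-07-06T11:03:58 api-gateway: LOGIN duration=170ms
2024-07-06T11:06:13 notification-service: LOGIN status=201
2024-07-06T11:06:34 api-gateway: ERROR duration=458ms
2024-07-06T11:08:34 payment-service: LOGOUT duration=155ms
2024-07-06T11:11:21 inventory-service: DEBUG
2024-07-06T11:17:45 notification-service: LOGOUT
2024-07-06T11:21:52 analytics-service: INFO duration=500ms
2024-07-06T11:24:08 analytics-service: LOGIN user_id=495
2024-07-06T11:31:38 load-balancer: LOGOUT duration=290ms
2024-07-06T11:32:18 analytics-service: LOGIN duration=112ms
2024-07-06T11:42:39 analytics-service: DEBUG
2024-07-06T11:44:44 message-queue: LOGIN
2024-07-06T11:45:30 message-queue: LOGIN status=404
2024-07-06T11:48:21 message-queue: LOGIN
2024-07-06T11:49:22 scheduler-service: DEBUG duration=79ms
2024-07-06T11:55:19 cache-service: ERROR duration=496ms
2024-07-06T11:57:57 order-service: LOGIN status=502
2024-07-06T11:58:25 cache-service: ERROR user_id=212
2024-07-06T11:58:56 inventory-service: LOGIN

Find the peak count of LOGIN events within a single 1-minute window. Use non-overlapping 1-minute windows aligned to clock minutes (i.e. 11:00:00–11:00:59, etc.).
1

To find the burst window:

1. Divide the log period into non-overlapping 1-minute windows starting at 11:00
2. Count LOGIN events in each window
3. Find the window with maximum count
4. Maximum events in a window: 1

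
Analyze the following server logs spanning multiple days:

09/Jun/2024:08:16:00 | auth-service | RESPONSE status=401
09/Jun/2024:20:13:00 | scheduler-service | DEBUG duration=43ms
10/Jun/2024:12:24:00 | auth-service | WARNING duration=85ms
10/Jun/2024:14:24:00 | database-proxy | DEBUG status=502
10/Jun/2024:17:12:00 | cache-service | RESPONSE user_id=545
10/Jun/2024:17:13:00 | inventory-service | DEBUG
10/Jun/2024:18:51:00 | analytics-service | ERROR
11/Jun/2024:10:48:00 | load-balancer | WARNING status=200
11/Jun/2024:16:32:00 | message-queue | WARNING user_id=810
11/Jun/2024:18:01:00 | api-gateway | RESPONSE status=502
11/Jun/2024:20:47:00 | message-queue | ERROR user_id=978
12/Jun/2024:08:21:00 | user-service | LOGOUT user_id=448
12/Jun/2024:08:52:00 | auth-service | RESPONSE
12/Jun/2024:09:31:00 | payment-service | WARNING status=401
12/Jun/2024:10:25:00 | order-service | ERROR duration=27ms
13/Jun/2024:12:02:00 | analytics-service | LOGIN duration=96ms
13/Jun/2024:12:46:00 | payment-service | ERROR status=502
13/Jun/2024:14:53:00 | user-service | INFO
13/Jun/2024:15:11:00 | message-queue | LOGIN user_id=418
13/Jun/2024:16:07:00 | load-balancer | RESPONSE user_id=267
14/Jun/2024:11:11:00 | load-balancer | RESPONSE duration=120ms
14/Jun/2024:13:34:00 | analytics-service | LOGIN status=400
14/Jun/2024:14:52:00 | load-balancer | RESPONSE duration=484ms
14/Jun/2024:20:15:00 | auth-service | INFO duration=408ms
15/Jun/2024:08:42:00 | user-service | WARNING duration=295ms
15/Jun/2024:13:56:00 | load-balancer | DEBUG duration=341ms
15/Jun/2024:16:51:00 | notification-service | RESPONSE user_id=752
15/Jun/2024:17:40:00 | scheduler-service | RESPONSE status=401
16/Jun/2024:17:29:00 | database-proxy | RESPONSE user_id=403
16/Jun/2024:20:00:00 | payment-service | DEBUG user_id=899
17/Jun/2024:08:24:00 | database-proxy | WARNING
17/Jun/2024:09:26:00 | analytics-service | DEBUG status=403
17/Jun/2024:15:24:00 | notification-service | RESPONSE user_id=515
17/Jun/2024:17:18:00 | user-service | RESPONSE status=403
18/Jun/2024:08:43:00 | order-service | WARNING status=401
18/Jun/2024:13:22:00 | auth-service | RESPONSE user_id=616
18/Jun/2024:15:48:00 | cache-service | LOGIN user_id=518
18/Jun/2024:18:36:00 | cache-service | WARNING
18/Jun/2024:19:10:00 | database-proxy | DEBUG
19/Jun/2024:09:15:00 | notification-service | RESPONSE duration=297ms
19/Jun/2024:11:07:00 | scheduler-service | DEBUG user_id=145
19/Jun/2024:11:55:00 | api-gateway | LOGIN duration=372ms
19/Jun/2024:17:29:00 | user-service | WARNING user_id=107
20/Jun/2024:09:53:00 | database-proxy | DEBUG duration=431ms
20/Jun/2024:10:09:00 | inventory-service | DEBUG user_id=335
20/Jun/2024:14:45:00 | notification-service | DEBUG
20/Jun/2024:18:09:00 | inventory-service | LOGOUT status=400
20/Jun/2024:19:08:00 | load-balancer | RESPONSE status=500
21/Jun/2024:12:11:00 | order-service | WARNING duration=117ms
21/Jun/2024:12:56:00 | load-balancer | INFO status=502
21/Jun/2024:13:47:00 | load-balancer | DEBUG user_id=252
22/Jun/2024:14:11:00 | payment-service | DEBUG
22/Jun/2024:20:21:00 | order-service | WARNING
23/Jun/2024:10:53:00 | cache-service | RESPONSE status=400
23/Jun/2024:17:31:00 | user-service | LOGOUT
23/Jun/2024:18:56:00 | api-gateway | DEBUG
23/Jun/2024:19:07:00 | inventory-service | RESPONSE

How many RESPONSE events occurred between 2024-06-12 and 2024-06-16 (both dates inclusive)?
7

To filter by date range:

1. Date range: 2024-06-12 through 2024-06-16, both dates inclusive
2. Filter for RESPONSE events whose date falls in this range
3. Count matching events: 7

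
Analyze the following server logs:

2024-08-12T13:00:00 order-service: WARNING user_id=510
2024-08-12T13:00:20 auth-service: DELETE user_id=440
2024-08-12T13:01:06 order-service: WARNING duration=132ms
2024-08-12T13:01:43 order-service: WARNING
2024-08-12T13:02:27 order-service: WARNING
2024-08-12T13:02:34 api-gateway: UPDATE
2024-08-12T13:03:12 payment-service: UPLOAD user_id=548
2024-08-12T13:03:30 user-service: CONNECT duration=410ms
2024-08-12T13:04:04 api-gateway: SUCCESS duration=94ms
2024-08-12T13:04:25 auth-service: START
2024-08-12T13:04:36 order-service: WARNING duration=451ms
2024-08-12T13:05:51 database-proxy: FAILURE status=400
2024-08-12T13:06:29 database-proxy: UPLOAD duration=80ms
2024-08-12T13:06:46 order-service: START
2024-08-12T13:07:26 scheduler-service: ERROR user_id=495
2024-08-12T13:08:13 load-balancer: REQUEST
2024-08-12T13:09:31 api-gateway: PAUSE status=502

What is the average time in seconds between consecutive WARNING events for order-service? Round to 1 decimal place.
69.0

To calculate average interval:

1. Find all WARNING events for order-service in order
2. Calculate time gaps between consecutive events
3. Compute mean of gaps: 276 / 4 = 69.0 seconds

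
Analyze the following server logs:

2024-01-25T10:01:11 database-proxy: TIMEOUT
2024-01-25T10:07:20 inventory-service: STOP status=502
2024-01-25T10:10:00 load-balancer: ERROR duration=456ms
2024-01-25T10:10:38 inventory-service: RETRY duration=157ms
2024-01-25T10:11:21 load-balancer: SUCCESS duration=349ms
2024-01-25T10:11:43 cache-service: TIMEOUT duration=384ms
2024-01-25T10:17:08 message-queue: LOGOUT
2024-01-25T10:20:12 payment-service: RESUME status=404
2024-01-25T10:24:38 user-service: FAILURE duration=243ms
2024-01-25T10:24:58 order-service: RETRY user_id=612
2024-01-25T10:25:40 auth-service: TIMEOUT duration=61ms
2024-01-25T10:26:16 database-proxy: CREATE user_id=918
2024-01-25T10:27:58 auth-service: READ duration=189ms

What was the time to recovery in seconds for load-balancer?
81

To calculate recovery time:

1. Find ERROR event for load-balancer: 2024-01-25T10:10:00
2. Find next SUCCESS event for load-balancer: 2024-01-25T10:11:21
3. Recovery time: 2024-01-25T10:11:21 - 2024-01-25T10:10:00 = 81 seconds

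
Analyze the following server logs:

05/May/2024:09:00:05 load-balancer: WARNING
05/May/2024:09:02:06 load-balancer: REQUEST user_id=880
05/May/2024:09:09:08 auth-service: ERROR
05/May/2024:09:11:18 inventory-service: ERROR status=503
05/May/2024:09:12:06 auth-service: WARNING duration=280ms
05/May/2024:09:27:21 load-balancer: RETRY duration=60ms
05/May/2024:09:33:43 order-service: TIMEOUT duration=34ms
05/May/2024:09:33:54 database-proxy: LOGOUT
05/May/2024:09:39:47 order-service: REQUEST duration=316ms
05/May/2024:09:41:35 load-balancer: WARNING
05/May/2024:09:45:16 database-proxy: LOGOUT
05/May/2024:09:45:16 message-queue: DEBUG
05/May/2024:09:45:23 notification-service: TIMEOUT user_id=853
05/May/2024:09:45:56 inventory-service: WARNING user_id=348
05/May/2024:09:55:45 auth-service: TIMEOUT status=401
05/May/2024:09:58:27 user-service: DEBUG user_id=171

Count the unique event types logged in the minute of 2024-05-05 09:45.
4

To count unique event types:

1. Filter events in the minute starting at 2024-05-05 09:45
2. Extract event types from matching entries
3. Count unique types: 4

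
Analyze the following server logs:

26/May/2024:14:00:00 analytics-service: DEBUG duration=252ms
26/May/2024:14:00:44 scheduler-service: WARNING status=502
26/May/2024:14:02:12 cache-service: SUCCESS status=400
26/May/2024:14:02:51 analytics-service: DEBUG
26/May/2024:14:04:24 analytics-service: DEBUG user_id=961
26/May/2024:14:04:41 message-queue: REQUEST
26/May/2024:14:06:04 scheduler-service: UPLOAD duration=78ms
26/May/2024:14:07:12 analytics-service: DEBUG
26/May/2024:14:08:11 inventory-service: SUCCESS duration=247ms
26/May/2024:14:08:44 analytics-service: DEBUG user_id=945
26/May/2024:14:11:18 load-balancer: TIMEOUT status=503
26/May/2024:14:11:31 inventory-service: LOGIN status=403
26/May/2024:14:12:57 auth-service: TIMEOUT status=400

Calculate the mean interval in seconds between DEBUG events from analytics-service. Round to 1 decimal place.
131.0

To calculate average interval:

1. Find all DEBUG events for analytics-service in order
2. Calculate time gaps between consecutive events
3. Compute mean of gaps: 524 / 4 = 131.0 seconds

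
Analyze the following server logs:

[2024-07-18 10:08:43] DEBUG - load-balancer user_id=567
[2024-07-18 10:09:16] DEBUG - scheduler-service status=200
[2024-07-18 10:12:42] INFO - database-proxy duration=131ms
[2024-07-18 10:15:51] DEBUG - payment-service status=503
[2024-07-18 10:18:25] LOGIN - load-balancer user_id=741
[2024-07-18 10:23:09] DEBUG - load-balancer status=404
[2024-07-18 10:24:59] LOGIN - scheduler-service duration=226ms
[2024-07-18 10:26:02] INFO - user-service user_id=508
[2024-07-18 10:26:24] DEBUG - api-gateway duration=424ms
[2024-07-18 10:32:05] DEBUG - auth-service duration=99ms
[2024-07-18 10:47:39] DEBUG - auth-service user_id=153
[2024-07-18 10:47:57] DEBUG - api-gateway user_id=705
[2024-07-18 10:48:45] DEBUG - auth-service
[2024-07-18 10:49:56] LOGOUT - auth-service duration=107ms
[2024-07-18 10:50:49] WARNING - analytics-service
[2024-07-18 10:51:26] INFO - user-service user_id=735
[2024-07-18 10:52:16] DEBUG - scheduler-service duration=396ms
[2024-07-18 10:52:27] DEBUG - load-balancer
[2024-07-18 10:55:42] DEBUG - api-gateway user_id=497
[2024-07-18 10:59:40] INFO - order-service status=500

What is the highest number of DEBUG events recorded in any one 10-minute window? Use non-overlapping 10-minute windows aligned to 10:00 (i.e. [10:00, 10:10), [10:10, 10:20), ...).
3

To find the burst window:

1. Divide the log period into non-overlapping 10-minute windows starting at 10:00
2. Count DEBUG events in each window
3. Find the window with maximum count
4. Maximum events in a window: 3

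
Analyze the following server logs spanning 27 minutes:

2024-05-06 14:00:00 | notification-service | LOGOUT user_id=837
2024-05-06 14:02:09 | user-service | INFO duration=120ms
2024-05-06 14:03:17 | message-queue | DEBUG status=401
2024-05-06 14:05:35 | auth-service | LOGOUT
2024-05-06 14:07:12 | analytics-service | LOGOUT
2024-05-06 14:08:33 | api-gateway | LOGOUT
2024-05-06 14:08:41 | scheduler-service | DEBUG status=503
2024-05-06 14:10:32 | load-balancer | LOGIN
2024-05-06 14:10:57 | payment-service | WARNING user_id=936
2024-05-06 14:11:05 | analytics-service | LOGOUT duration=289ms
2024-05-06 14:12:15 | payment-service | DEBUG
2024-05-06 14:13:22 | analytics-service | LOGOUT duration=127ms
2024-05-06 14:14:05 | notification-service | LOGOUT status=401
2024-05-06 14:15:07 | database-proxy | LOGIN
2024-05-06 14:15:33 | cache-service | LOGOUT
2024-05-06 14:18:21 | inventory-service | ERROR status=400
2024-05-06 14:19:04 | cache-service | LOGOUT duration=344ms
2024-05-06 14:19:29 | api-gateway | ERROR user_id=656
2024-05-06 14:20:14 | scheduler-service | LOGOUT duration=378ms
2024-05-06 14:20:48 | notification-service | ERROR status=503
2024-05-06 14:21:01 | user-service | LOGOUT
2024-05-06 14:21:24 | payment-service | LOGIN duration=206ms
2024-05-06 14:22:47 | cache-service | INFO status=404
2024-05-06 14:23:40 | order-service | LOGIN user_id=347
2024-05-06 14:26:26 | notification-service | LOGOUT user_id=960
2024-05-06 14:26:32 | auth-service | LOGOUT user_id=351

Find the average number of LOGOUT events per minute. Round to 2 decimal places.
0.48

To calculate the rate:

1. Count total LOGOUT events: 13
2. Total time period: 27 minutes
3. Rate = 13 / 27 = 0.48 events per minute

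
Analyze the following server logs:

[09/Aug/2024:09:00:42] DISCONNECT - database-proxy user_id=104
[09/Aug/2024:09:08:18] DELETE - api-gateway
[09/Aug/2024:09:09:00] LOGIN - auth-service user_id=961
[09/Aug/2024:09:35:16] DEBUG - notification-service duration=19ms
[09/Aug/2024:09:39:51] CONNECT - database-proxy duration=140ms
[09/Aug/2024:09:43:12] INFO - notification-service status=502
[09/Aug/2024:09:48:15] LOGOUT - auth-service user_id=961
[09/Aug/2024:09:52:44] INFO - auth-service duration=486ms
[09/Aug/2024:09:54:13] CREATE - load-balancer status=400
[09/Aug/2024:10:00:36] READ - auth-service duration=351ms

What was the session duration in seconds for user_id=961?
2355

To calculate session duration:

1. Find LOGIN event for user_id=961: 09/Aug/2024:09:09:00
2. Find LOGOUT event for user_id=961: 09/Aug/2024:09:48:15
3. Session duration: 09/Aug/2024:09:48:15 - 09/Aug/2024:09:09:00 = 2355 seconds (39 minutes)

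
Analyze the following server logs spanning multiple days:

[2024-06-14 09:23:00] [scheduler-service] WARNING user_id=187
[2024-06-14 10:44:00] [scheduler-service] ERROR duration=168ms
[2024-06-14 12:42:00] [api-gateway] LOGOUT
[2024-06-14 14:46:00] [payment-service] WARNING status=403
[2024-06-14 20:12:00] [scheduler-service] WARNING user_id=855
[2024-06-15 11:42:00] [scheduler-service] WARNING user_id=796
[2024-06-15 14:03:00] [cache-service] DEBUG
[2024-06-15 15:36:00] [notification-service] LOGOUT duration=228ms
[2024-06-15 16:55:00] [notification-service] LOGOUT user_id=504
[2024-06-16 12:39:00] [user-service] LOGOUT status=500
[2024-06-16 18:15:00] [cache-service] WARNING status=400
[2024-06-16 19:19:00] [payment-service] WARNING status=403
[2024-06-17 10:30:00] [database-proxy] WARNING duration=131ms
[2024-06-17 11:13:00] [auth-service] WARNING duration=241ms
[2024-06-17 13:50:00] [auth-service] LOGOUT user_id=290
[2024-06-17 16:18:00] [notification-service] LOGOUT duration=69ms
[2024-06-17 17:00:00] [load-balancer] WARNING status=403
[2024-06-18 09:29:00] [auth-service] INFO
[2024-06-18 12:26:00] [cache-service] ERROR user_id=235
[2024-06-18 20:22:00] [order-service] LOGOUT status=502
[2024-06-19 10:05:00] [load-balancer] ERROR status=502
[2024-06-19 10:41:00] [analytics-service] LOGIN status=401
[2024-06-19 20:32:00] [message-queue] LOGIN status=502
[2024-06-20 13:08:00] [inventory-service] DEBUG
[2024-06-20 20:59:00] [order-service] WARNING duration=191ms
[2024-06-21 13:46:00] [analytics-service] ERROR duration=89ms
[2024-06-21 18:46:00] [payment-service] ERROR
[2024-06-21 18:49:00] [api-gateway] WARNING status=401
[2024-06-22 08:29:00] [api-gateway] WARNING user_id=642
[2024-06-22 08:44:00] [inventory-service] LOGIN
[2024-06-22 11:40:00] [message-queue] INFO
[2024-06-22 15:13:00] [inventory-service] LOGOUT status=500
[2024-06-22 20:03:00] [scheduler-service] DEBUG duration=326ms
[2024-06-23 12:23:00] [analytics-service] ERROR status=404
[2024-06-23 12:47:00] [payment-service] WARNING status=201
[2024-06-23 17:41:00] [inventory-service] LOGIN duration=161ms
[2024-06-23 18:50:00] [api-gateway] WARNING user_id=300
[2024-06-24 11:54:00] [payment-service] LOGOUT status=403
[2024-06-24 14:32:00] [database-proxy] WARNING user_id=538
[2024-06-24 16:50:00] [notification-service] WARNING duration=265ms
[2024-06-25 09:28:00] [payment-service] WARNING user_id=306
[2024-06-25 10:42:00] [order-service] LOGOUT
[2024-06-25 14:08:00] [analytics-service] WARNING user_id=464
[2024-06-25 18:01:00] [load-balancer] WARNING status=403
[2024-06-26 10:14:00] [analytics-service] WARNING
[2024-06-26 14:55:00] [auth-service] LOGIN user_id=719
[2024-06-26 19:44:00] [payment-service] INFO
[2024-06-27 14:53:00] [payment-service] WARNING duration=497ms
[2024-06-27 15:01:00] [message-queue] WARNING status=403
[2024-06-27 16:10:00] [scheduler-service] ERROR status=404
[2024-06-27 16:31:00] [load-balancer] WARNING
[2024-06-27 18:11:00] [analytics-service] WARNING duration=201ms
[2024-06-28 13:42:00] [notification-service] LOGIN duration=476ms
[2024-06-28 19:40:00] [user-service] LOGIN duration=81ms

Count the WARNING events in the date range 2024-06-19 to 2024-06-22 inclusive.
3

To filter by date range:

1. Date range: 2024-06-19 through 2024-06-22, both dates inclusive
2. Filter for WARNING events whose date falls in this range
3. Count matching events: 3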